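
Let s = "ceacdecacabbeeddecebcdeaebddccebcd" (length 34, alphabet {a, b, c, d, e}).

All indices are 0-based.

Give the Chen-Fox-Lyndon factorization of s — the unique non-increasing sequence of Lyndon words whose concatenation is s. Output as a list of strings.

["ce", "acdec", "ac", "abbeeddecebcdeaebddccebcd"]

emit factor 1: 'ce' (i=0, period=2)
emit factor 2: 'acdec' (i=2, period=5)
emit factor 3: 'ac' (i=7, period=2)
emit factor 4: 'abbeeddecebcdeaebddccebcd' (i=9, period=25)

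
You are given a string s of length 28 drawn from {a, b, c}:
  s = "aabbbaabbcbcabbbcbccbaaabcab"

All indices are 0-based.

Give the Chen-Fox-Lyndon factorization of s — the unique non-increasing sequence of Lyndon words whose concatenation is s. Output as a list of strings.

emit factor 1: 'aabbbaabbcbcabbbcbccb' (i=0, period=21)
emit factor 2: 'aaabcab' (i=21, period=7)

["aabbbaabbcbcabbbcbccb", "aaabcab"]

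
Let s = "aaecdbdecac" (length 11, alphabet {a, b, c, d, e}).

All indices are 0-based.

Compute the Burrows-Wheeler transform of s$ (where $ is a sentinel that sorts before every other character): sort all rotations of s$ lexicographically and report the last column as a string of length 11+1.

c$cadaeecbda

rank  rotation      last
    0  $aaecdbdecac  c
    1  aaecdbdecac$  $
    2  ac$aaecdbdec  c
    3  aecdbdecac$a  a
    4  bdecac$aaecd  d
    5  c$aaecdbdeca  a
    6  cac$aaecdbde  e
    7  cdbdecac$aae  e
    8  dbdecac$aaec  c
    9  decac$aaecdb  b
   10  ecac$aaecdbd  d
   11  ecdbdecac$aa  a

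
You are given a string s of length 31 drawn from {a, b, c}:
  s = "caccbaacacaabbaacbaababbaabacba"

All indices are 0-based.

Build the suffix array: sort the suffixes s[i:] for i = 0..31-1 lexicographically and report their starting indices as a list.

rank→(start, suffix):
  0 → (30, 'a')
  1 → (18, 'aababbaabacba')
  2 → (24, 'aabacba')
  3 → (10, 'aabbaacbaababbaabacba')
  4 → (5, 'aacacaabbaacbaababbaabacba')
  5 → (14, 'aacbaababbaabacba')
  6 → (19, 'ababbaabacba')
  7 → (25, 'abacba')
  8 → (21, 'abbaabacba')
  9 → (11, 'abbaacbaababbaabacba')
  10 → (8, 'acaabbaacbaababbaabacba')
  11 → (6, 'acacaabbaacbaababbaabacba')
  12 → (27, 'acba')
  13 → (15, 'acbaababbaabacba')
  14 → (1, 'accbaacacaabbaacbaababbaabacba')
  15 → (29, 'ba')
  16 → (17, 'baababbaabacba')
  17 → (23, 'baabacba')
  18 → (4, 'baacacaabbaacbaababbaabacba')
  19 → (13, 'baacbaababbaabacba')
  20 → (20, 'babbaabacba')
  21 → (26, 'bacba')
  22 → (22, 'bbaabacba')
  23 → (12, 'bbaacbaababbaabacba')
  24 → (9, 'caabbaacbaababbaabacba')
  25 → (7, 'cacaabbaacbaababbaabacba')
  26 → (0, 'caccbaacacaabbaacbaababbaabacba')
  27 → (28, 'cba')
  28 → (16, 'cbaababbaabacba')
  29 → (3, 'cbaacacaabbaacbaababbaabacba')
  30 → (2, 'ccbaacacaabbaacbaababbaabacba')

[30, 18, 24, 10, 5, 14, 19, 25, 21, 11, 8, 6, 27, 15, 1, 29, 17, 23, 4, 13, 20, 26, 22, 12, 9, 7, 0, 28, 16, 3, 2]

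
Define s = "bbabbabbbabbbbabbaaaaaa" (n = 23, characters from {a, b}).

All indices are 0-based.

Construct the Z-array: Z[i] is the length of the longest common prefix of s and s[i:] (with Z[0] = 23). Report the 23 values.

Z[0]=23
i=1: i≥r, start 0; Z[1]=1 extend→box=[1,2)
i=2: i≥r, start 0; Z[2]=0
i=3: i≥r, start 0; Z[3]=5 extend→box=[3,8)
i=4: min(r-i=4, Z[1]=1)=1; Z[4]=1
i=5: min(r-i=3, Z[2]=0)=0; Z[5]=0
i=6: min(r-i=2, Z[3]=5)=2; Z[6]=2
i=7: min(r-i=1, Z[4]=1)=1; Z[7]=5 extend→box=[7,12)
i=8: min(r-i=4, Z[1]=1)=1; Z[8]=1
i=9: min(r-i=3, Z[2]=0)=0; Z[9]=0
i=10: min(r-i=2, Z[3]=5)=2; Z[10]=2
i=11: min(r-i=1, Z[4]=1)=1; Z[11]=2 extend→box=[11,13)
i=12: min(r-i=1, Z[1]=1)=1; Z[12]=6 extend→box=[12,18)
i=13: min(r-i=5, Z[1]=1)=1; Z[13]=1
i=14: min(r-i=4, Z[2]=0)=0; Z[14]=0
i=15: min(r-i=3, Z[3]=5)=3; Z[15]=3
i=16: min(r-i=2, Z[4]=1)=1; Z[16]=1
i=17: min(r-i=1, Z[5]=0)=0; Z[17]=0
i=18: i≥r, start 0; Z[18]=0
i=19: i≥r, start 0; Z[19]=0
i=20: i≥r, start 0; Z[20]=0
i=21: i≥r, start 0; Z[21]=0
i=22: i≥r, start 0; Z[22]=0

[23, 1, 0, 5, 1, 0, 2, 5, 1, 0, 2, 2, 6, 1, 0, 3, 1, 0, 0, 0, 0, 0, 0]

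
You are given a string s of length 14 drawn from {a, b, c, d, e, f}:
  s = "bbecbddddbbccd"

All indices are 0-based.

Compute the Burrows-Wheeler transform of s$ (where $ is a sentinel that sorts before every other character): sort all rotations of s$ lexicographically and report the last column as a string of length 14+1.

dd$bcbebccdddbb

rank  rotation         last
    0  $bbecbddddbbccd  d
    1  bbccd$bbecbdddd  d
    2  bbecbddddbbccd$  $
    3  bccd$bbecbddddb  b
    4  bddddbbccd$bbec  c
    5  becbddddbbccd$b  b
    6  cbddddbbccd$bbe  e
    7  ccd$bbecbddddbb  b
    8  cd$bbecbddddbbc  c
    9  d$bbecbddddbbcc  c
   10  dbbccd$bbecbddd  d
   11  ddbbccd$bbecbdd  d
   12  dddbbccd$bbecbd  d
   13  ddddbbccd$bbecb  b
   14  ecbddddbbccd$bb  b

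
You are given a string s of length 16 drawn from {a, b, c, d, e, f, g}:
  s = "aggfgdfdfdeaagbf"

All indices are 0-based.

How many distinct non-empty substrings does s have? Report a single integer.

122

rank→(start, suffix):
  0 → (11, 'aagbf')
  1 → (12, 'agbf')
  2 → (0, 'aggfgdfdfdeaagbf')
  3 → (14, 'bf')
  4 → (9, 'deaagbf')
  5 → (7, 'dfdeaagbf')
  6 → (5, 'dfdfdeaagbf')
  7 → (10, 'eaagbf')
  8 → (15, 'f')
  9 → (8, 'fdeaagbf')
  10 → (6, 'fdfdeaagbf')
  11 → (3, 'fgdfdfdeaagbf')
  12 → (13, 'gbf')
  13 → (4, 'gdfdfdeaagbf')
  14 → (2, 'gfgdfdfdeaagbf')
  15 → (1, 'ggfgdfdfdeaagbf')

SA = [11, 12, 0, 14, 9, 7, 5, 10, 15, 8, 6, 3, 13, 4, 2, 1]
[i] adj suffixes → lcp
  [1] 11/12 → 1 ('a')
  [2] 12/0 → 2 ('ag')
  [3] 0/14 → 0 ('')
  [4] 14/9 → 0 ('')
  [5] 9/7 → 1 ('d')
  [6] 7/5 → 3 ('dfd')
  [7] 5/10 → 0 ('')
  [8] 10/15 → 0 ('')
  [9] 15/8 → 1 ('f')
  [10] 8/6 → 2 ('fd')
  [11] 6/3 → 1 ('f')
  [12] 3/13 → 0 ('')
  [13] 13/4 → 1 ('g')
  [14] 4/2 → 1 ('g')
  [15] 2/1 → 1 ('g')

n(n+1)/2 = 16·17/2 = 136
Σ LCP = 0 + 1 + 2 + 0 + 0 + 1 + 3 + 0 + 0 + 1 + 2 + 1 + 0 + 1 + 1 + 1 = 14
distinct = 136 − 14 = 122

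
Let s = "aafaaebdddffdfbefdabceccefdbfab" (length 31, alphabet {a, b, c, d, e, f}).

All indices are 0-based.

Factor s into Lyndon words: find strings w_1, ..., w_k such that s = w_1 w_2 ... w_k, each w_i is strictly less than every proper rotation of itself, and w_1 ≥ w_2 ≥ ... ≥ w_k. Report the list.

emit factor 1: 'aaf' (i=0, period=3)
emit factor 2: 'aaebdddffdfbefdabceccefdbfab' (i=3, period=28)

["aaf", "aaebdddffdfbefdabceccefdbfab"]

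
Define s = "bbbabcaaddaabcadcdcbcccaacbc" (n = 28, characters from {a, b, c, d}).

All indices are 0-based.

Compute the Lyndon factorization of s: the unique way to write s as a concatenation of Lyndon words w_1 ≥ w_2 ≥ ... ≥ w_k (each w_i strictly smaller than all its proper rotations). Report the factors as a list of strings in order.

emit factor 1: 'b' (i=0, period=1)
emit factor 2: 'b' (i=1, period=1)
emit factor 3: 'b' (i=2, period=1)
emit factor 4: 'abc' (i=3, period=3)
emit factor 5: 'aadd' (i=6, period=4)
emit factor 6: 'aabcadcdcbcccaacbc' (i=10, period=18)

["b", "b", "b", "abc", "aadd", "aabcadcdcbcccaacbc"]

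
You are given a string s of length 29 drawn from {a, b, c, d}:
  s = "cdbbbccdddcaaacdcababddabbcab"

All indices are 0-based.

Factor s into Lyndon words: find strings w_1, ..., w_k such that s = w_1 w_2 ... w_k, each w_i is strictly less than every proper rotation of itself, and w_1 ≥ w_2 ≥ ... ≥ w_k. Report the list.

["cd", "bbbccdddc", "aaacdcababddabbcab"]

emit factor 1: 'cd' (i=0, period=2)
emit factor 2: 'bbbccdddc' (i=2, period=9)
emit factor 3: 'aaacdcababddabbcab' (i=11, period=18)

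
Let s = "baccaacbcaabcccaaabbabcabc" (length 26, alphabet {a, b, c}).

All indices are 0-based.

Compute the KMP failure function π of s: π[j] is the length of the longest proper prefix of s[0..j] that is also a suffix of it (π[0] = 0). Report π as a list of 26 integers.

[0, 0, 0, 0, 0, 0, 0, 1, 0, 0, 0, 1, 0, 0, 0, 0, 0, 0, 1, 1, 2, 1, 0, 0, 1, 0]

π[0] = 0
j=1 s[j]='a': π[1]=0 (border '')
j=2 s[j]='c': π[2]=0 (border '')
j=3 s[j]='c': π[3]=0 (border '')
j=4 s[j]='a': π[4]=0 (border '')
j=5 s[j]='a': π[5]=0 (border '')
j=6 s[j]='c': π[6]=0 (border '')
j=7 s[j]='b': π[7]=1 (border 'b')
j=8 s[j]='c': k: 1→0; π[8]=0 (border '')
j=9 s[j]='a': π[9]=0 (border '')
j=10 s[j]='a': π[10]=0 (border '')
j=11 s[j]='b': π[11]=1 (border 'b')
j=12 s[j]='c': k: 1→0; π[12]=0 (border '')
j=13 s[j]='c': π[13]=0 (border '')
j=14 s[j]='c': π[14]=0 (border '')
j=15 s[j]='a': π[15]=0 (border '')
j=16 s[j]='a': π[16]=0 (border '')
j=17 s[j]='a': π[17]=0 (border '')
j=18 s[j]='b': π[18]=1 (border 'b')
j=19 s[j]='b': k: 1→0; π[19]=1 (border 'b')
j=20 s[j]='a': π[20]=2 (border 'ba')
j=21 s[j]='b': k: 2→0; π[21]=1 (border 'b')
j=22 s[j]='c': k: 1→0; π[22]=0 (border '')
j=23 s[j]='a': π[23]=0 (border '')
j=24 s[j]='b': π[24]=1 (border 'b')
j=25 s[j]='c': k: 1→0; π[25]=0 (border '')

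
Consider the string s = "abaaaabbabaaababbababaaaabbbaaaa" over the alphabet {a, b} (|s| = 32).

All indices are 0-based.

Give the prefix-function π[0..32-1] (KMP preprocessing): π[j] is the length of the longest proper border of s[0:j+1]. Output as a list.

[0, 0, 1, 1, 1, 1, 2, 0, 1, 2, 3, 4, 5, 2, 3, 2, 0, 1, 2, 3, 2, 3, 4, 5, 6, 7, 8, 0, 1, 1, 1, 1]

π[0] = 0
j=1 s[j]='b': π[1]=0 (border '')
j=2 s[j]='a': π[2]=1 (border 'a')
j=3 s[j]='a': k: 1→0; π[3]=1 (border 'a')
j=4 s[j]='a': k: 1→0; π[4]=1 (border 'a')
j=5 s[j]='a': k: 1→0; π[5]=1 (border 'a')
j=6 s[j]='b': π[6]=2 (border 'ab')
j=7 s[j]='b': k: 2→0; π[7]=0 (border '')
j=8 s[j]='a': π[8]=1 (border 'a')
j=9 s[j]='b': π[9]=2 (border 'ab')
j=10 s[j]='a': π[10]=3 (border 'aba')
j=11 s[j]='a': π[11]=4 (border 'abaa')
j=12 s[j]='a': π[12]=5 (border 'abaaa')
j=13 s[j]='b': k: 5→1; π[13]=2 (border 'ab')
j=14 s[j]='a': π[14]=3 (border 'aba')
j=15 s[j]='b': k: 3→1; π[15]=2 (border 'ab')
j=16 s[j]='b': k: 2→0; π[16]=0 (border '')
j=17 s[j]='a': π[17]=1 (border 'a')
j=18 s[j]='b': π[18]=2 (border 'ab')
j=19 s[j]='a': π[19]=3 (border 'aba')
j=20 s[j]='b': k: 3→1; π[20]=2 (border 'ab')
j=21 s[j]='a': π[21]=3 (border 'aba')
j=22 s[j]='a': π[22]=4 (border 'abaa')
j=23 s[j]='a': π[23]=5 (border 'abaaa')
j=24 s[j]='a': π[24]=6 (border 'abaaaa')
j=25 s[j]='b': π[25]=7 (border 'abaaaab')
j=26 s[j]='b': π[26]=8 (border 'abaaaabb')
j=27 s[j]='b': k: 8→0; π[27]=0 (border '')
j=28 s[j]='a': π[28]=1 (border 'a')
j=29 s[j]='a': k: 1→0; π[29]=1 (border 'a')
j=30 s[j]='a': k: 1→0; π[30]=1 (border 'a')
j=31 s[j]='a': k: 1→0; π[31]=1 (border 'a')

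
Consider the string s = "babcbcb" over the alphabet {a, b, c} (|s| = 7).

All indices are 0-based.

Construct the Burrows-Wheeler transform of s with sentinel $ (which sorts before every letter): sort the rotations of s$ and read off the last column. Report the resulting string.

rank  rotation  last
    0  $babcbcb  b
    1  abcbcb$b  b
    2  b$babcbc  c
    3  babcbcb$  $
    4  bcb$babc  c
    5  bcbcb$ba  a
    6  cb$babcb  b
    7  cbcb$bab  b

bbc$cabb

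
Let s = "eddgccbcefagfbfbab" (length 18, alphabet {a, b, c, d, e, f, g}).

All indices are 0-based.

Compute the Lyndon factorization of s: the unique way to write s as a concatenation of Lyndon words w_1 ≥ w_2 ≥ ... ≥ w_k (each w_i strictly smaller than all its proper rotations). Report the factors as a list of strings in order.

emit factor 1: 'e' (i=0, period=1)
emit factor 2: 'ddg' (i=1, period=3)
emit factor 3: 'c' (i=4, period=1)
emit factor 4: 'c' (i=5, period=1)
emit factor 5: 'bcef' (i=6, period=4)
emit factor 6: 'agfbfb' (i=10, period=6)
emit factor 7: 'ab' (i=16, period=2)

["e", "ddg", "c", "c", "bcef", "agfbfb", "ab"]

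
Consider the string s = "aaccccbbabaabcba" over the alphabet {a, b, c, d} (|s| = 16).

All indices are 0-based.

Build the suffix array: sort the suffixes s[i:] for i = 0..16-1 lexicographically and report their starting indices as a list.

[15, 10, 0, 8, 11, 1, 14, 9, 7, 6, 12, 13, 5, 4, 3, 2]

rank→(start, suffix):
  0 → (15, 'a')
  1 → (10, 'aabcba')
  2 → (0, 'aaccccbbabaabcba')
  3 → (8, 'abaabcba')
  4 → (11, 'abcba')
  5 → (1, 'accccbbabaabcba')
  6 → (14, 'ba')
  7 → (9, 'baabcba')
  8 → (7, 'babaabcba')
  9 → (6, 'bbabaabcba')
  10 → (12, 'bcba')
  11 → (13, 'cba')
  12 → (5, 'cbbabaabcba')
  13 → (4, 'ccbbabaabcba')
  14 → (3, 'cccbbabaabcba')
  15 → (2, 'ccccbbabaabcba')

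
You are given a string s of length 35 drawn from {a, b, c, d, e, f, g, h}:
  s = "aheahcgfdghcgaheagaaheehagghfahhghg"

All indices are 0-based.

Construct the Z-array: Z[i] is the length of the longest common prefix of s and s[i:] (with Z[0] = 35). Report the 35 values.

Z[0]=35
i=1: fresh scan; Z[1]=0
i=2: fresh scan; Z[2]=0
i=3: fresh scan; Z[3]=2 scan→box=[3,5)
i=4: min(r-i=1, Z[1]=0)=0; Z[4]=0
i=5: fresh scan; Z[5]=0
i=6: fresh scan; Z[6]=0
i=7: fresh scan; Z[7]=0
i=8: fresh scan; Z[8]=0
i=9: fresh scan; Z[9]=0
i=10: fresh scan; Z[10]=0
i=11: fresh scan; Z[11]=0
i=12: fresh scan; Z[12]=0
i=13: fresh scan; Z[13]=4 scan→box=[13,17)
i=14: min(r-i=3, Z[1]=0)=0; Z[14]=0
i=15: min(r-i=2, Z[2]=0)=0; Z[15]=0
i=16: min(r-i=1, Z[3]=2)=1; Z[16]=1
i=17: fresh scan; Z[17]=0
i=18: fresh scan; Z[18]=1 scan→box=[18,19)
i=19: fresh scan; Z[19]=3 scan→box=[19,22)
i=20: min(r-i=2, Z[1]=0)=0; Z[20]=0
i=21: min(r-i=1, Z[2]=0)=0; Z[21]=0
i=22: fresh scan; Z[22]=0
i=23: fresh scan; Z[23]=0
i=24: fresh scan; Z[24]=1 scan→box=[24,25)
i=25: fresh scan; Z[25]=0
i=26: fresh scan; Z[26]=0
i=27: fresh scan; Z[27]=0
i=28: fresh scan; Z[28]=0
i=29: fresh scan; Z[29]=2 scan→box=[29,31)
i=30: min(r-i=1, Z[1]=0)=0; Z[30]=0
i=31: fresh scan; Z[31]=0
i=32: fresh scan; Z[32]=0
i=33: fresh scan; Z[33]=0
i=34: fresh scan; Z[34]=0

[35, 0, 0, 2, 0, 0, 0, 0, 0, 0, 0, 0, 0, 4, 0, 0, 1, 0, 1, 3, 0, 0, 0, 0, 1, 0, 0, 0, 0, 2, 0, 0, 0, 0, 0]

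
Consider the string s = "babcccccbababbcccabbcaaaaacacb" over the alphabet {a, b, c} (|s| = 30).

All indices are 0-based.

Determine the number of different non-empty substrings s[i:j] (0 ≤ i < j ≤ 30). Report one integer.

rank | idx | suffix
   0 |  21 | aaaaacacb
   1 |  22 | aaaacacb
   2 |  23 | aaacacb
   3 |  24 | aacacb
   4 |   9 | ababbcccabbcaaaaacacb
   5 |  17 | abbcaaaaacacb
   6 |  11 | abbcccabbcaaaaacacb
   7 |   1 | abcccccbababbcccabbcaaaaacacb
   8 |  25 | acacb
   9 |  27 | acb
  10 |  29 | b
  11 |   8 | bababbcccabbcaaaaacacb
  12 |  10 | babbcccabbcaaaaacacb
  13 |   0 | babcccccbababbcccabbcaaaaacacb
  14 |  18 | bbcaaaaacacb
  15 |  12 | bbcccabbcaaaaacacb
  16 |  19 | bcaaaaacacb
  17 |  13 | bcccabbcaaaaacacb
  18 |   2 | bcccccbababbcccabbcaaaaacacb
  19 |  20 | caaaaacacb
  20 |  16 | cabbcaaaaacacb
  21 |  26 | cacb
  22 |  28 | cb
  23 |   7 | cbababbcccabbcaaaaacacb
  24 |  15 | ccabbcaaaaacacb
  25 |   6 | ccbababbcccabbcaaaaacacb
  26 |  14 | cccabbcaaaaacacb
  27 |   5 | cccbababbcccabbcaaaaacacb
  28 |   4 | ccccbababbcccabbcaaaaacacb
  29 |   3 | cccccbababbcccabbcaaaaacacb

SA = [21, 22, 23, 24, 9, 17, 11, 1, 25, 27, 29, 8, 10, 0, 18, 12, 19, 13, 2, 20, 16, 26, 28, 7, 15, 6, 14, 5, 4, 3]
rank  pair      lcp
   1  s[21:],s[22:]  4  'aaaa'
   2  s[22:],s[23:]  3  'aaa'
   3  s[23:],s[24:]  2  'aa'
   4  s[24:],s[9:]  1  'a'
   5  s[9:],s[17:]  2  'ab'
   6  s[17:],s[11:]  4  'abbc'
   7  s[11:],s[1:]  2  'ab'
   8  s[1:],s[25:]  1  'a'
   9  s[25:],s[27:]  2  'ac'
  10  s[27:],s[29:]  0  ''
  11  s[29:],s[8:]  1  'b'
  12  s[8:],s[10:]  3  'bab'
  13  s[10:],s[0:]  3  'bab'
  14  s[0:],s[18:]  1  'b'
  15  s[18:],s[12:]  3  'bbc'
  16  s[12:],s[19:]  1  'b'
  17  s[19:],s[13:]  2  'bc'
  18  s[13:],s[2:]  4  'bccc'
  19  s[2:],s[20:]  0  ''
  20  s[20:],s[16:]  2  'ca'
  21  s[16:],s[26:]  2  'ca'
  22  s[26:],s[28:]  1  'c'
  23  s[28:],s[7:]  2  'cb'
  24  s[7:],s[15:]  1  'c'
  25  s[15:],s[6:]  2  'cc'
  26  s[6:],s[14:]  2  'cc'
  27  s[14:],s[5:]  3  'ccc'
  28  s[5:],s[4:]  3  'ccc'
  29  s[4:],s[3:]  4  'cccc'

n(n+1)/2 = 30·31/2 = 465
Σ LCP = 0 + 4 + 3 + 2 + 1 + 2 + 4 + 2 + 1 + 2 + 0 + 1 + 3 + 3 + 1 + 3 + 1 + 2 + 4 + 0 + 2 + 2 + 1 + 2 + 1 + 2 + 2 + 3 + 3 + 4 = 61
distinct = 465 − 61 = 404

404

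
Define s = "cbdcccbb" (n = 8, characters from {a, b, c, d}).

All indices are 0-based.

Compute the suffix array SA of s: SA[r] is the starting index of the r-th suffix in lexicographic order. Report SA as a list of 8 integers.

rank | idx | suffix
   0 |   7 | b
   1 |   6 | bb
   2 |   1 | bdcccbb
   3 |   5 | cbb
   4 |   0 | cbdcccbb
   5 |   4 | ccbb
   6 |   3 | cccbb
   7 |   2 | dcccbb

[7, 6, 1, 5, 0, 4, 3, 2]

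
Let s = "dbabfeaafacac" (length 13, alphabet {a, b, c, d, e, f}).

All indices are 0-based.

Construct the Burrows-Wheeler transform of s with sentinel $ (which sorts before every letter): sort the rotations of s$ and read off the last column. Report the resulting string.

rank  rotation        last
    0  $dbabfeaafacac  c
    1  aafacac$dbabfe  e
    2  abfeaafacac$db  b
    3  ac$dbabfeaafac  c
    4  acac$dbabfeaaf  f
    5  afacac$dbabfea  a
    6  babfeaafacac$d  d
    7  bfeaafacac$dba  a
    8  c$dbabfeaafaca  a
    9  cac$dbabfeaafa  a
   10  dbabfeaafacac$  $
   11  eaafacac$dbabf  f
   12  facac$dbabfeaa  a
   13  feaafacac$dbab  b

cebcfadaaa$fab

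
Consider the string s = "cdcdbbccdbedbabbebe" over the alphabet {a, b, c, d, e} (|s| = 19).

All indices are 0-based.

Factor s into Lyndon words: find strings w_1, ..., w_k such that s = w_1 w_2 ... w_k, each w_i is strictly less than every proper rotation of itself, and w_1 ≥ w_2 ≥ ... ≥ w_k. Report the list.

["cd", "cd", "bbccdbed", "b", "abbebe"]

emit factor 1: 'cd' (i=0, period=2)
emit factor 2: 'cd' (i=2, period=2)
emit factor 3: 'bbccdbed' (i=4, period=8)
emit factor 4: 'b' (i=12, period=1)
emit factor 5: 'abbebe' (i=13, period=6)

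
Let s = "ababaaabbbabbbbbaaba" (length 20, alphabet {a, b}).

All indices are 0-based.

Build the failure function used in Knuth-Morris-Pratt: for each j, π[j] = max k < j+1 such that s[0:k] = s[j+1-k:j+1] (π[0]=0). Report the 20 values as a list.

π[0] = 0
j=1 s[j]='b': π[1]=0 (border '')
j=2 s[j]='a': π[2]=1 (border 'a')
j=3 s[j]='b': π[3]=2 (border 'ab')
j=4 s[j]='a': π[4]=3 (border 'aba')
j=5 s[j]='a': k: 3→1→0; π[5]=1 (border 'a')
j=6 s[j]='a': k: 1→0; π[6]=1 (border 'a')
j=7 s[j]='b': π[7]=2 (border 'ab')
j=8 s[j]='b': k: 2→0; π[8]=0 (border '')
j=9 s[j]='b': π[9]=0 (border '')
j=10 s[j]='a': π[10]=1 (border 'a')
j=11 s[j]='b': π[11]=2 (border 'ab')
j=12 s[j]='b': k: 2→0; π[12]=0 (border '')
j=13 s[j]='b': π[13]=0 (border '')
j=14 s[j]='b': π[14]=0 (border '')
j=15 s[j]='b': π[15]=0 (border '')
j=16 s[j]='a': π[16]=1 (border 'a')
j=17 s[j]='a': k: 1→0; π[17]=1 (border 'a')
j=18 s[j]='b': π[18]=2 (border 'ab')
j=19 s[j]='a': π[19]=3 (border 'aba')

[0, 0, 1, 2, 3, 1, 1, 2, 0, 0, 1, 2, 0, 0, 0, 0, 1, 1, 2, 3]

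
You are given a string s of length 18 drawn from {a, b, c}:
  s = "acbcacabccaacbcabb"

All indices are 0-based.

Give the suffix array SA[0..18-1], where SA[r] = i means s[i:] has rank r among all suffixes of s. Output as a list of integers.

[10, 15, 6, 4, 11, 0, 17, 16, 13, 2, 7, 9, 14, 5, 3, 12, 1, 8]

rank→(start, suffix):
  0 → (10, 'aacbcabb')
  1 → (15, 'abb')
  2 → (6, 'abccaacbcabb')
  3 → (4, 'acabccaacbcabb')
  4 → (11, 'acbcabb')
  5 → (0, 'acbcacabccaacbcabb')
  6 → (17, 'b')
  7 → (16, 'bb')
  8 → (13, 'bcabb')
  9 → (2, 'bcacabccaacbcabb')
  10 → (7, 'bccaacbcabb')
  11 → (9, 'caacbcabb')
  12 → (14, 'cabb')
  13 → (5, 'cabccaacbcabb')
  14 → (3, 'cacabccaacbcabb')
  15 → (12, 'cbcabb')
  16 → (1, 'cbcacabccaacbcabb')
  17 → (8, 'ccaacbcabb')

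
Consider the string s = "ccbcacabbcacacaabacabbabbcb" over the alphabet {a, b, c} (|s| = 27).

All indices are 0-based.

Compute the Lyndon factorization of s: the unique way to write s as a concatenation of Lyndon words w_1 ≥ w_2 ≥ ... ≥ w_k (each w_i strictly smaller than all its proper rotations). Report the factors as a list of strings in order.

emit factor 1: 'c' (i=0, period=1)
emit factor 2: 'c' (i=1, period=1)
emit factor 3: 'bc' (i=2, period=2)
emit factor 4: 'ac' (i=4, period=2)
emit factor 5: 'abbcacac' (i=6, period=8)
emit factor 6: 'aabacabbabbcb' (i=14, period=13)

["c", "c", "bc", "ac", "abbcacac", "aabacabbabbcb"]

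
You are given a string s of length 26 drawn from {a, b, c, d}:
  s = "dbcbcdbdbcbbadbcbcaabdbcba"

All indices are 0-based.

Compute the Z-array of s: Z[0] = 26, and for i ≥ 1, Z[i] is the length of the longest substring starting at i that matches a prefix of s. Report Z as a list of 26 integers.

Z[0]=26
i=1: outside box; Z[1]=0
i=2: outside box; Z[2]=0
i=3: outside box; Z[3]=0
i=4: outside box; Z[4]=0
i=5: outside box; Z[5]=2 grow→box=[5,7)
i=6: min(r-i=1, Z[1]=0)=0; Z[6]=0
i=7: outside box; Z[7]=4 grow→box=[7,11)
i=8: min(r-i=3, Z[1]=0)=0; Z[8]=0
i=9: min(r-i=2, Z[2]=0)=0; Z[9]=0
i=10: min(r-i=1, Z[3]=0)=0; Z[10]=0
i=11: outside box; Z[11]=0
i=12: outside box; Z[12]=0
i=13: outside box; Z[13]=5 grow→box=[13,18)
i=14: min(r-i=4, Z[1]=0)=0; Z[14]=0
i=15: min(r-i=3, Z[2]=0)=0; Z[15]=0
i=16: min(r-i=2, Z[3]=0)=0; Z[16]=0
i=17: min(r-i=1, Z[4]=0)=0; Z[17]=0
i=18: outside box; Z[18]=0
i=19: outside box; Z[19]=0
i=20: outside box; Z[20]=0
i=21: outside box; Z[21]=4 grow→box=[21,25)
i=22: min(r-i=3, Z[1]=0)=0; Z[22]=0
i=23: min(r-i=2, Z[2]=0)=0; Z[23]=0
i=24: min(r-i=1, Z[3]=0)=0; Z[24]=0
i=25: outside box; Z[25]=0

[26, 0, 0, 0, 0, 2, 0, 4, 0, 0, 0, 0, 0, 5, 0, 0, 0, 0, 0, 0, 0, 4, 0, 0, 0, 0]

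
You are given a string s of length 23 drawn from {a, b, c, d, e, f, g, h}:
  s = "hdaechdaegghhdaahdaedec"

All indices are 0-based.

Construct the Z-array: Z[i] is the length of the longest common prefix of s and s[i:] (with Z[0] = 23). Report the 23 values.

Z[0]=23
i=1: outside box; Z[1]=0
i=2: outside box; Z[2]=0
i=3: outside box; Z[3]=0
i=4: outside box; Z[4]=0
i=5: outside box; Z[5]=4 extend→box=[5,9)
i=6: min(r-i=3, Z[1]=0)=0; Z[6]=0
i=7: min(r-i=2, Z[2]=0)=0; Z[7]=0
i=8: min(r-i=1, Z[3]=0)=0; Z[8]=0
i=9: outside box; Z[9]=0
i=10: outside box; Z[10]=0
i=11: outside box; Z[11]=1 extend→box=[11,12)
i=12: outside box; Z[12]=3 extend→box=[12,15)
i=13: min(r-i=2, Z[1]=0)=0; Z[13]=0
i=14: min(r-i=1, Z[2]=0)=0; Z[14]=0
i=15: outside box; Z[15]=0
i=16: outside box; Z[16]=4 extend→box=[16,20)
i=17: min(r-i=3, Z[1]=0)=0; Z[17]=0
i=18: min(r-i=2, Z[2]=0)=0; Z[18]=0
i=19: min(r-i=1, Z[3]=0)=0; Z[19]=0
i=20: outside box; Z[20]=0
i=21: outside box; Z[21]=0
i=22: outside box; Z[22]=0

[23, 0, 0, 0, 0, 4, 0, 0, 0, 0, 0, 1, 3, 0, 0, 0, 4, 0, 0, 0, 0, 0, 0]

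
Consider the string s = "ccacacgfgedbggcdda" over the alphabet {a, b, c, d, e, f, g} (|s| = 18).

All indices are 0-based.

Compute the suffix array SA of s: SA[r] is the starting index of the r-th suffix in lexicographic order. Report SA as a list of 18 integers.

rank | idx | suffix
   0 |  17 | a
   1 |   2 | acacgfgedbggcdda
   2 |   4 | acgfgedbggcdda
   3 |  11 | bggcdda
   4 |   1 | cacacgfgedbggcdda
   5 |   3 | cacgfgedbggcdda
   6 |   0 | ccacacgfgedbggcdda
   7 |  14 | cdda
   8 |   5 | cgfgedbggcdda
   9 |  16 | da
  10 |  10 | dbggcdda
  11 |  15 | dda
  12 |   9 | edbggcdda
  13 |   7 | fgedbggcdda
  14 |  13 | gcdda
  15 |   8 | gedbggcdda
  16 |   6 | gfgedbggcdda
  17 |  12 | ggcdda

[17, 2, 4, 11, 1, 3, 0, 14, 5, 16, 10, 15, 9, 7, 13, 8, 6, 12]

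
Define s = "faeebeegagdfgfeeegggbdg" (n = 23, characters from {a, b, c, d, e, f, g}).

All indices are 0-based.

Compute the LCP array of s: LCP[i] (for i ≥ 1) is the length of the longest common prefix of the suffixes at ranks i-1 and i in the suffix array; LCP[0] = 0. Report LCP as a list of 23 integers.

rank→(start, suffix):
  0 → (1, 'aeebeegagdfgfeeegggbdg')
  1 → (8, 'agdfgfeeegggbdg')
  2 → (20, 'bdg')
  3 → (4, 'beegagdfgfeeegggbdg')
  4 → (10, 'dfgfeeegggbdg')
  5 → (21, 'dg')
  6 → (3, 'ebeegagdfgfeeegggbdg')
  7 → (2, 'eebeegagdfgfeeegggbdg')
  8 → (14, 'eeegggbdg')
  9 → (5, 'eegagdfgfeeegggbdg')
  10 → (15, 'eegggbdg')
  11 → (6, 'egagdfgfeeegggbdg')
  12 → (16, 'egggbdg')
  13 → (0, 'faeebeegagdfgfeeegggbdg')
  14 → (13, 'feeegggbdg')
  15 → (11, 'fgfeeegggbdg')
  16 → (22, 'g')
  17 → (7, 'gagdfgfeeegggbdg')
  18 → (19, 'gbdg')
  19 → (9, 'gdfgfeeegggbdg')
  20 → (12, 'gfeeegggbdg')
  21 → (18, 'ggbdg')
  22 → (17, 'gggbdg')

SA = [1, 8, 20, 4, 10, 21, 3, 2, 14, 5, 15, 6, 16, 0, 13, 11, 22, 7, 19, 9, 12, 18, 17]
rank  pair      lcp
   1  s[1:],s[8:]  1  'a'
   2  s[8:],s[20:]  0  ''
   3  s[20:],s[4:]  1  'b'
   4  s[4:],s[10:]  0  ''
   5  s[10:],s[21:]  1  'd'
   6  s[21:],s[3:]  0  ''
   7  s[3:],s[2:]  1  'e'
   8  s[2:],s[14:]  2  'ee'
   9  s[14:],s[5:]  2  'ee'
  10  s[5:],s[15:]  3  'eeg'
  11  s[15:],s[6:]  1  'e'
  12  s[6:],s[16:]  2  'eg'
  13  s[16:],s[0:]  0  ''
  14  s[0:],s[13:]  1  'f'
  15  s[13:],s[11:]  1  'f'
  16  s[11:],s[22:]  0  ''
  17  s[22:],s[7:]  1  'g'
  18  s[7:],s[19:]  1  'g'
  19  s[19:],s[9:]  1  'g'
  20  s[9:],s[12:]  1  'g'
  21  s[12:],s[18:]  1  'g'
  22  s[18:],s[17:]  2  'gg'

[0, 1, 0, 1, 0, 1, 0, 1, 2, 2, 3, 1, 2, 0, 1, 1, 0, 1, 1, 1, 1, 1, 2]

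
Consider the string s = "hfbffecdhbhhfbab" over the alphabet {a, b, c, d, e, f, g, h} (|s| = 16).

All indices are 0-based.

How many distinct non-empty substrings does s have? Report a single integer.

rank→(start, suffix):
  0 → (14, 'ab')
  1 → (15, 'b')
  2 → (13, 'bab')
  3 → (2, 'bffecdhbhhfbab')
  4 → (9, 'bhhfbab')
  5 → (6, 'cdhbhhfbab')
  6 → (7, 'dhbhhfbab')
  7 → (5, 'ecdhbhhfbab')
  8 → (12, 'fbab')
  9 → (1, 'fbffecdhbhhfbab')
  10 → (4, 'fecdhbhhfbab')
  11 → (3, 'ffecdhbhhfbab')
  12 → (8, 'hbhhfbab')
  13 → (11, 'hfbab')
  14 → (0, 'hfbffecdhbhhfbab')
  15 → (10, 'hhfbab')

SA = [14, 15, 13, 2, 9, 6, 7, 5, 12, 1, 4, 3, 8, 11, 0, 10]
[i] adj suffixes → lcp
  [1] 14/15 → 0 ('')
  [2] 15/13 → 1 ('b')
  [3] 13/2 → 1 ('b')
  [4] 2/9 → 1 ('b')
  [5] 9/6 → 0 ('')
  [6] 6/7 → 0 ('')
  [7] 7/5 → 0 ('')
  [8] 5/12 → 0 ('')
  [9] 12/1 → 2 ('fb')
  [10] 1/4 → 1 ('f')
  [11] 4/3 → 1 ('f')
  [12] 3/8 → 0 ('')
  [13] 8/11 → 1 ('h')
  [14] 11/0 → 3 ('hfb')
  [15] 0/10 → 1 ('h')

n(n+1)/2 = 16·17/2 = 136
Σ LCP = 0 + 0 + 1 + 1 + 1 + 0 + 0 + 0 + 0 + 2 + 1 + 1 + 0 + 1 + 3 + 1 = 12
distinct = 136 − 12 = 124

124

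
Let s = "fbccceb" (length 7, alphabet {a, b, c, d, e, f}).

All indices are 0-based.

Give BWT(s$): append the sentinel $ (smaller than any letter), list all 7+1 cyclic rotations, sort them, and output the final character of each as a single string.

rank  rotation  last
    0  $fbccceb  b
    1  b$fbccce  e
    2  bccceb$f  f
    3  ccceb$fb  b
    4  cceb$fbc  c
    5  ceb$fbcc  c
    6  eb$fbccc  c
    7  fbccceb$  $

befbccc$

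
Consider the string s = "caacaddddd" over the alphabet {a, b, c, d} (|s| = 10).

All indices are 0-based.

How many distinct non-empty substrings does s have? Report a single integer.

rank→(start, suffix):
  0 → (1, 'aacaddddd')
  1 → (2, 'acaddddd')
  2 → (4, 'addddd')
  3 → (0, 'caacaddddd')
  4 → (3, 'caddddd')
  5 → (9, 'd')
  6 → (8, 'dd')
  7 → (7, 'ddd')
  8 → (6, 'dddd')
  9 → (5, 'ddddd')

SA = [1, 2, 4, 0, 3, 9, 8, 7, 6, 5]
[i] adj suffixes → lcp
  [1] 1/2 → 1 ('a')
  [2] 2/4 → 1 ('a')
  [3] 4/0 → 0 ('')
  [4] 0/3 → 2 ('ca')
  [5] 3/9 → 0 ('')
  [6] 9/8 → 1 ('d')
  [7] 8/7 → 2 ('dd')
  [8] 7/6 → 3 ('ddd')
  [9] 6/5 → 4 ('dddd')

n(n+1)/2 = 10·11/2 = 55
Σ LCP = 0 + 1 + 1 + 0 + 2 + 0 + 1 + 2 + 3 + 4 = 14
distinct = 55 − 14 = 41

41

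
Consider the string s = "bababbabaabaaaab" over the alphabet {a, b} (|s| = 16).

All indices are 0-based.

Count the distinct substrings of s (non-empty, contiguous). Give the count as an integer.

102

rank | idx | suffix
   0 |  11 | aaaab
   1 |  12 | aaab
   2 |  13 | aab
   3 |   8 | aabaaaab
   4 |  14 | ab
   5 |   9 | abaaaab
   6 |   6 | abaabaaaab
   7 |   1 | ababbabaabaaaab
   8 |   3 | abbabaabaaaab
   9 |  15 | b
  10 |  10 | baaaab
  11 |   7 | baabaaaab
  12 |   5 | babaabaaaab
  13 |   0 | bababbabaabaaaab
  14 |   2 | babbabaabaaaab
  15 |   4 | bbabaabaaaab

SA = [11, 12, 13, 8, 14, 9, 6, 1, 3, 15, 10, 7, 5, 0, 2, 4]
i: (SA[i-1],SA[i]) lcp shared
  1: (11,12) 3 'aaa'
  2: (12,13) 2 'aa'
  3: (13,8) 3 'aab'
  4: (8,14) 1 'a'
  5: (14,9) 2 'ab'
  6: (9,6) 4 'abaa'
  7: (6,1) 3 'aba'
  8: (1,3) 2 'ab'
  9: (3,15) 0 ''
  10: (15,10) 1 'b'
  11: (10,7) 3 'baa'
  12: (7,5) 2 'ba'
  13: (5,0) 4 'baba'
  14: (0,2) 3 'bab'
  15: (2,4) 1 'b'

n(n+1)/2 = 16·17/2 = 136
Σ LCP = 0 + 3 + 2 + 3 + 1 + 2 + 4 + 3 + 2 + 0 + 1 + 3 + 2 + 4 + 3 + 1 = 34
distinct = 136 − 34 = 102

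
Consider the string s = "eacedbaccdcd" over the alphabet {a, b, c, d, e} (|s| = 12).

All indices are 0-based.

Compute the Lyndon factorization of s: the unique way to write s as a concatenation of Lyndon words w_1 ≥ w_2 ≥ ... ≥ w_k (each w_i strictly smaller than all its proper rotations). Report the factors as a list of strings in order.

["e", "acedb", "accdcd"]

emit factor 1: 'e' (i=0, period=1)
emit factor 2: 'acedb' (i=1, period=5)
emit factor 3: 'accdcd' (i=6, period=6)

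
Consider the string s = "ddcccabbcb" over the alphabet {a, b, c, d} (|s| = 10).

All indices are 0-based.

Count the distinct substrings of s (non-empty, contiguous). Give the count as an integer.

sorted suffixes:
  #0 SA[0]=5  'abbcb'
  #1 SA[1]=9  'b'
  #2 SA[2]=6  'bbcb'
  #3 SA[3]=7  'bcb'
  #4 SA[4]=4  'cabbcb'
  #5 SA[5]=8  'cb'
  #6 SA[6]=3  'ccabbcb'
  #7 SA[7]=2  'cccabbcb'
  #8 SA[8]=1  'dcccabbcb'
  #9 SA[9]=0  'ddcccabbcb'

SA = [5, 9, 6, 7, 4, 8, 3, 2, 1, 0]
i: (SA[i-1],SA[i]) lcp shared
  1: (5,9) 0 ''
  2: (9,6) 1 'b'
  3: (6,7) 1 'b'
  4: (7,4) 0 ''
  5: (4,8) 1 'c'
  6: (8,3) 1 'c'
  7: (3,2) 2 'cc'
  8: (2,1) 0 ''
  9: (1,0) 1 'd'

n(n+1)/2 = 10·11/2 = 55
Σ LCP = 0 + 0 + 1 + 1 + 0 + 1 + 1 + 2 + 0 + 1 = 7
distinct = 55 − 7 = 48

48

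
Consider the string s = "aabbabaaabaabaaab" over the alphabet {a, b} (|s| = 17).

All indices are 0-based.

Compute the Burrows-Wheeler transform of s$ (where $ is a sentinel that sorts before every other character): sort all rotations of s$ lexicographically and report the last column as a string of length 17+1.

bbbaba$aabaaaaaaba

rank  rotation            last
    0  $aabbabaaabaabaaab  b
    1  aaab$aabbabaaabaab  b
    2  aaabaabaaab$aabbab  b
    3  aab$aabbabaaabaaba  a
    4  aabaaab$aabbabaaab  b
    5  aabaabaaab$aabbaba  a
    6  aabbabaaabaabaaab$  $
    7  ab$aabbabaaabaabaa  a
    8  abaaab$aabbabaaaba  a
    9  abaaabaabaaab$aabb  b
   10  abaabaaab$aabbabaa  a
   11  abbabaaabaabaaab$a  a
   12  b$aabbabaaabaabaaa  a
   13  baaab$aabbabaaabaa  a
   14  baaabaabaaab$aabba  a
   15  baabaaab$aabbabaaa  a
   16  babaaabaabaaab$aab  b
   17  bbabaaabaabaaab$aa  a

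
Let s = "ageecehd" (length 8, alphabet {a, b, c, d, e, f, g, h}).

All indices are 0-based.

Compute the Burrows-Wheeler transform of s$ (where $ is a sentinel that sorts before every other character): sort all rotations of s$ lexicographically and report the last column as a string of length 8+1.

rank  rotation   last
    0  $ageecehd  d
    1  ageecehd$  $
    2  cehd$agee  e
    3  d$ageeceh  h
    4  ecehd$age  e
    5  eecehd$ag  g
    6  ehd$ageec  c
    7  geecehd$a  a
    8  hd$ageece  e

d$ehegcae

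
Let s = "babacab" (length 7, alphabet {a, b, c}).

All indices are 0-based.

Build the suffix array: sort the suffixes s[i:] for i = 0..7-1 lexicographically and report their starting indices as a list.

sorted suffixes:
  #0 SA[0]=5  'ab'
  #1 SA[1]=1  'abacab'
  #2 SA[2]=3  'acab'
  #3 SA[3]=6  'b'
  #4 SA[4]=0  'babacab'
  #5 SA[5]=2  'bacab'
  #6 SA[6]=4  'cab'

[5, 1, 3, 6, 0, 2, 4]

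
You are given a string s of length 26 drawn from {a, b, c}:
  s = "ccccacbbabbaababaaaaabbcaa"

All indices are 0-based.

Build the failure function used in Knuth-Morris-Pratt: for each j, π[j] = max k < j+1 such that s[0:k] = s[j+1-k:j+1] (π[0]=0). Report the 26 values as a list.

π[0] = 0
j=1 s[j]='c': π[1]=1 (border 'c')
j=2 s[j]='c': π[2]=2 (border 'cc')
j=3 s[j]='c': π[3]=3 (border 'ccc')
j=4 s[j]='a': k: 3→2→1→0; π[4]=0 (border '')
j=5 s[j]='c': π[5]=1 (border 'c')
j=6 s[j]='b': k: 1→0; π[6]=0 (border '')
j=7 s[j]='b': π[7]=0 (border '')
j=8 s[j]='a': π[8]=0 (border '')
j=9 s[j]='b': π[9]=0 (border '')
j=10 s[j]='b': π[10]=0 (border '')
j=11 s[j]='a': π[11]=0 (border '')
j=12 s[j]='a': π[12]=0 (border '')
j=13 s[j]='b': π[13]=0 (border '')
j=14 s[j]='a': π[14]=0 (border '')
j=15 s[j]='b': π[15]=0 (border '')
j=16 s[j]='a': π[16]=0 (border '')
j=17 s[j]='a': π[17]=0 (border '')
j=18 s[j]='a': π[18]=0 (border '')
j=19 s[j]='a': π[19]=0 (border '')
j=20 s[j]='a': π[20]=0 (border '')
j=21 s[j]='b': π[21]=0 (border '')
j=22 s[j]='b': π[22]=0 (border '')
j=23 s[j]='c': π[23]=1 (border 'c')
j=24 s[j]='a': k: 1→0; π[24]=0 (border '')
j=25 s[j]='a': π[25]=0 (border '')

[0, 1, 2, 3, 0, 1, 0, 0, 0, 0, 0, 0, 0, 0, 0, 0, 0, 0, 0, 0, 0, 0, 0, 1, 0, 0]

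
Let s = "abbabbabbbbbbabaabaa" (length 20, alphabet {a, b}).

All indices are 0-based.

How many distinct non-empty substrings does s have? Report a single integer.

rank→(start, suffix):
  0 → (19, 'a')
  1 → (18, 'aa')
  2 → (15, 'aabaa')
  3 → (16, 'abaa')
  4 → (13, 'abaabaa')
  5 → (0, 'abbabbabbbbbbabaabaa')
  6 → (3, 'abbabbbbbbabaabaa')
  7 → (6, 'abbbbbbabaabaa')
  8 → (17, 'baa')
  9 → (14, 'baabaa')
  10 → (12, 'babaabaa')
  11 → (2, 'babbabbbbbbabaabaa')
  12 → (5, 'babbbbbbabaabaa')
  13 → (11, 'bbabaabaa')
  14 → (1, 'bbabbabbbbbbabaabaa')
  15 → (4, 'bbabbbbbbabaabaa')
  16 → (10, 'bbbabaabaa')
  17 → (9, 'bbbbabaabaa')
  18 → (8, 'bbbbbabaabaa')
  19 → (7, 'bbbbbbabaabaa')

SA = [19, 18, 15, 16, 13, 0, 3, 6, 17, 14, 12, 2, 5, 11, 1, 4, 10, 9, 8, 7]
[i] adj suffixes → lcp
  [1] 19/18 → 1 ('a')
  [2] 18/15 → 2 ('aa')
  [3] 15/16 → 1 ('a')
  [4] 16/13 → 4 ('abaa')
  [5] 13/0 → 2 ('ab')
  [6] 0/3 → 6 ('abbabb')
  [7] 3/6 → 3 ('abb')
  [8] 6/17 → 0 ('')
  [9] 17/14 → 3 ('baa')
  [10] 14/12 → 2 ('ba')
  [11] 12/2 → 3 ('bab')
  [12] 2/5 → 4 ('babb')
  [13] 5/11 → 1 ('b')
  [14] 11/1 → 4 ('bbab')
  [15] 1/4 → 5 ('bbabb')
  [16] 4/10 → 2 ('bb')
  [17] 10/9 → 3 ('bbb')
  [18] 9/8 → 4 ('bbbb')
  [19] 8/7 → 5 ('bbbbb')

n(n+1)/2 = 20·21/2 = 210
Σ LCP = 0 + 1 + 2 + 1 + 4 + 2 + 6 + 3 + 0 + 3 + 2 + 3 + 4 + 1 + 4 + 5 + 2 + 3 + 4 + 5 = 55
distinct = 210 − 55 = 155

155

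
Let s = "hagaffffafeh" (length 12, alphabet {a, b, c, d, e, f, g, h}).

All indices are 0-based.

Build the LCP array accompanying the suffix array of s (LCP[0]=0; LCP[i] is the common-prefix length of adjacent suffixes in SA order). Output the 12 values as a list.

rank→(start, suffix):
  0 → (8, 'afeh')
  1 → (3, 'affffafeh')
  2 → (1, 'agaffffafeh')
  3 → (10, 'eh')
  4 → (7, 'fafeh')
  5 → (9, 'feh')
  6 → (6, 'ffafeh')
  7 → (5, 'fffafeh')
  8 → (4, 'ffffafeh')
  9 → (2, 'gaffffafeh')
  10 → (11, 'h')
  11 → (0, 'hagaffffafeh')

SA = [8, 3, 1, 10, 7, 9, 6, 5, 4, 2, 11, 0]
[i] adj suffixes → lcp
  [1] 8/3 → 2 ('af')
  [2] 3/1 → 1 ('a')
  [3] 1/10 → 0 ('')
  [4] 10/7 → 0 ('')
  [5] 7/9 → 1 ('f')
  [6] 9/6 → 1 ('f')
  [7] 6/5 → 2 ('ff')
  [8] 5/4 → 3 ('fff')
  [9] 4/2 → 0 ('')
  [10] 2/11 → 0 ('')
  [11] 11/0 → 1 ('h')

[0, 2, 1, 0, 0, 1, 1, 2, 3, 0, 0, 1]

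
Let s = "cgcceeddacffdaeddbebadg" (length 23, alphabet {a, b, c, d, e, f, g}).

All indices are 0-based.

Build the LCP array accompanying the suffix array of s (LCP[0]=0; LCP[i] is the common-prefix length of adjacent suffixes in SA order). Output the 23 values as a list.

[0, 1, 1, 0, 1, 0, 1, 1, 1, 0, 2, 1, 1, 2, 1, 0, 1, 3, 1, 0, 1, 0, 1]

rank→(start, suffix):
  0 → (8, 'acffdaeddbebadg')
  1 → (20, 'adg')
  2 → (13, 'aeddbebadg')
  3 → (19, 'badg')
  4 → (17, 'bebadg')
  5 → (2, 'cceeddacffdaeddbebadg')
  6 → (3, 'ceeddacffdaeddbebadg')
  7 → (9, 'cffdaeddbebadg')
  8 → (0, 'cgcceeddacffdaeddbebadg')
  9 → (7, 'dacffdaeddbebadg')
  10 → (12, 'daeddbebadg')
  11 → (16, 'dbebadg')
  12 → (6, 'ddacffdaeddbebadg')
  13 → (15, 'ddbebadg')
  14 → (21, 'dg')
  15 → (18, 'ebadg')
  16 → (5, 'eddacffdaeddbebadg')
  17 → (14, 'eddbebadg')
  18 → (4, 'eeddacffdaeddbebadg')
  19 → (11, 'fdaeddbebadg')
  20 → (10, 'ffdaeddbebadg')
  21 → (22, 'g')
  22 → (1, 'gcceeddacffdaeddbebadg')

SA = [8, 20, 13, 19, 17, 2, 3, 9, 0, 7, 12, 16, 6, 15, 21, 18, 5, 14, 4, 11, 10, 22, 1]
i: (SA[i-1],SA[i]) lcp shared
  1: (8,20) 1 'a'
  2: (20,13) 1 'a'
  3: (13,19) 0 ''
  4: (19,17) 1 'b'
  5: (17,2) 0 ''
  6: (2,3) 1 'c'
  7: (3,9) 1 'c'
  8: (9,0) 1 'c'
  9: (0,7) 0 ''
  10: (7,12) 2 'da'
  11: (12,16) 1 'd'
  12: (16,6) 1 'd'
  13: (6,15) 2 'dd'
  14: (15,21) 1 'd'
  15: (21,18) 0 ''
  16: (18,5) 1 'e'
  17: (5,14) 3 'edd'
  18: (14,4) 1 'e'
  19: (4,11) 0 ''
  20: (11,10) 1 'f'
  21: (10,22) 0 ''
  22: (22,1) 1 'g'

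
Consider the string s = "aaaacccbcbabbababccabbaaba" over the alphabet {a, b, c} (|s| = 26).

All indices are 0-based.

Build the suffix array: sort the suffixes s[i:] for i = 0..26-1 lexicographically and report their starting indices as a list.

rank | idx | suffix
   0 |  25 | a
   1 |   0 | aaaacccbcbabbababccabbaaba
   2 |   1 | aaacccbcbabbababccabbaaba
   3 |  22 | aaba
   4 |   2 | aacccbcbabbababccabbaaba
   5 |  23 | aba
   6 |  13 | ababccabbaaba
   7 |  19 | abbaaba
   8 |  10 | abbababccabbaaba
   9 |  15 | abccabbaaba
  10 |   3 | acccbcbabbababccabbaaba
  11 |  24 | ba
  12 |  21 | baaba
  13 |  12 | bababccabbaaba
  14 |   9 | babbababccabbaaba
  15 |  14 | babccabbaaba
  16 |  20 | bbaaba
  17 |  11 | bbababccabbaaba
  18 |   7 | bcbabbababccabbaaba
  19 |  16 | bccabbaaba
  20 |  18 | cabbaaba
  21 |   8 | cbabbababccabbaaba
  22 |   6 | cbcbabbababccabbaaba
  23 |  17 | ccabbaaba
  24 |   5 | ccbcbabbababccabbaaba
  25 |   4 | cccbcbabbababccabbaaba

[25, 0, 1, 22, 2, 23, 13, 19, 10, 15, 3, 24, 21, 12, 9, 14, 20, 11, 7, 16, 18, 8, 6, 17, 5, 4]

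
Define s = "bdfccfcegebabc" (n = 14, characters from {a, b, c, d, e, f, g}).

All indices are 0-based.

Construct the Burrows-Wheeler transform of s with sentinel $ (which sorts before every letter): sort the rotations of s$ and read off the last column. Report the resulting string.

cbea$bffcbgcdce

rank  rotation         last
    0  $bdfccfcegebabc  c
    1  abc$bdfccfcegeb  b
    2  babc$bdfccfcege  e
    3  bc$bdfccfcegeba  a
    4  bdfccfcegebabc$  $
    5  c$bdfccfcegebab  b
    6  ccfcegebabc$bdf  f
    7  cegebabc$bdfccf  f
    8  cfcegebabc$bdfc  c
    9  dfccfcegebabc$b  b
   10  ebabc$bdfccfceg  g
   11  egebabc$bdfccfc  c
   12  fccfcegebabc$bd  d
   13  fcegebabc$bdfcc  c
   14  gebabc$bdfccfce  e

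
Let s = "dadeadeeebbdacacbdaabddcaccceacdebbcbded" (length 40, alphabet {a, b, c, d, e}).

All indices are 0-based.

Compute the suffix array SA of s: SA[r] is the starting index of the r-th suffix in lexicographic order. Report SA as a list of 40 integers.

[18, 19, 12, 14, 24, 29, 1, 4, 33, 9, 34, 16, 10, 20, 36, 13, 23, 15, 35, 25, 26, 30, 27, 39, 17, 11, 0, 22, 21, 2, 31, 37, 5, 28, 3, 32, 8, 38, 7, 6]

sorted suffixes:
  #0 SA[0]=18  'aabddcaccceacdebbcbded'
  #1 SA[1]=19  'abddcaccceacdebbcbded'
  #2 SA[2]=12  'acacbdaabddcaccceacdebbcbded'
  #3 SA[3]=14  'acbdaabddcaccceacdebbcbded'
  #4 SA[4]=24  'accceacdebbcbded'
  #5 SA[5]=29  'acdebbcbded'
  #6 SA[6]=1  'adeadeeebbdacacbdaabddcaccceacdebbcbded'
  #7 SA[7]=4  'adeeebbdacacbdaabddcaccceacdebbcbded'
  #8 SA[8]=33  'bbcbded'
  #9 SA[9]=9  'bbdacacbdaabddcaccceacdebbcbded'
  #10 SA[10]=34  'bcbded'
  #11 SA[11]=16  'bdaabddcaccceacdebbcbded'
  #12 SA[12]=10  'bdacacbdaabddcaccceacdebbcbded'
  #13 SA[13]=20  'bddcaccceacdebbcbded'
  #14 SA[14]=36  'bded'
  #15 SA[15]=13  'cacbdaabddcaccceacdebbcbded'
  #16 SA[16]=23  'caccceacdebbcbded'
  #17 SA[17]=15  'cbdaabddcaccceacdebbcbded'
  #18 SA[18]=35  'cbded'
  #19 SA[19]=25  'ccceacdebbcbded'
  #20 SA[20]=26  'cceacdebbcbded'
  #21 SA[21]=30  'cdebbcbded'
  #22 SA[22]=27  'ceacdebbcbded'
  #23 SA[23]=39  'd'
  #24 SA[24]=17  'daabddcaccceacdebbcbded'
  #25 SA[25]=11  'dacacbdaabddcaccceacdebbcbded'
  #26 SA[26]=0  'dadeadeeebbdacacbdaabddcaccceacdebbcbded'
  #27 SA[27]=22  'dcaccceacdebbcbded'
  #28 SA[28]=21  'ddcaccceacdebbcbded'
  #29 SA[29]=2  'deadeeebbdacacbdaabddcaccceacdebbcbded'
  #30 SA[30]=31  'debbcbded'
  #31 SA[31]=37  'ded'
  #32 SA[32]=5  'deeebbdacacbdaabddcaccceacdebbcbded'
  #33 SA[33]=28  'eacdebbcbded'
  #34 SA[34]=3  'eadeeebbdacacbdaabddcaccceacdebbcbded'
  #35 SA[35]=32  'ebbcbded'
  #36 SA[36]=8  'ebbdacacbdaabddcaccceacdebbcbded'
  #37 SA[37]=38  'ed'
  #38 SA[38]=7  'eebbdacacbdaabddcaccceacdebbcbded'
  #39 SA[39]=6  'eeebbdacacbdaabddcaccceacdebbcbded'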